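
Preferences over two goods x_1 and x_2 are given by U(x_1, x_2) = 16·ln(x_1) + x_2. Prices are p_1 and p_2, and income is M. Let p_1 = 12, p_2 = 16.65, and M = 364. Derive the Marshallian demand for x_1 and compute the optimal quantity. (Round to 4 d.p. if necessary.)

MU_x_1 = 16/x_1, MU_x_2 = 1. Tangency: 16/x_1 = p_1/p_2.
So x_1*(p_1,p_2) = 16·p_2/p_1, independent of income; and x_2* = (M − 16·p_2)/p_2.
At the given prices: x_1* = 16·16.65/12 = 22.2.

x_1* = 22.2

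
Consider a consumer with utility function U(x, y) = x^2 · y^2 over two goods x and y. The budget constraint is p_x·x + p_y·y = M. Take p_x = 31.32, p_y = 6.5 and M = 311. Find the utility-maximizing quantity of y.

y* = 23.9231

The MRS is y/x. Set MRS = p_x/p_y.
So 2·p_y·y = 2·p_x·x; combined with the budget, a share 0.5 of income goes to x.
Demand: x*(p_x,p_y,M) = 0.5·M/p_x and y* = 0.5·M/p_y.
At p_x=31.32, p_y=6.5, M=311: y* = 0.5·311/6.5 = 23.9231.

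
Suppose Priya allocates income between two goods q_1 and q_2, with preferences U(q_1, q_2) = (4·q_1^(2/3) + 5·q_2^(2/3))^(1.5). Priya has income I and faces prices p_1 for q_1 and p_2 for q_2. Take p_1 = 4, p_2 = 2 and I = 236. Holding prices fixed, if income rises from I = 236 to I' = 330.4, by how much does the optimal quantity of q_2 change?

Δq_2* = 41.844

MRS = MU_q_1/MU_q_2 = (4/5)·(q_2/q_1)^(1/3). Set equal to p_1/p_2.
Hence q_2/q_1 = ((5/4)·p_1/p_2)^(1/(1/3)), i.e. raised to the 3 power.
With the ratio pinned down, the budget gives q_1* = I/(p_1 + p_2·(q_2/q_1)) and q_2* = (q_2/q_1)·q_1*.
Numerically q_2/q_1 = 15.625, so q_1* = 236/(4 + 2·15.625) = 6.695 and q_2* = 15.625·6.695 = 104.6099.
At I' = 330.4: q_2* = 146.4539. Change: 146.4539 − 104.6099 = 41.844.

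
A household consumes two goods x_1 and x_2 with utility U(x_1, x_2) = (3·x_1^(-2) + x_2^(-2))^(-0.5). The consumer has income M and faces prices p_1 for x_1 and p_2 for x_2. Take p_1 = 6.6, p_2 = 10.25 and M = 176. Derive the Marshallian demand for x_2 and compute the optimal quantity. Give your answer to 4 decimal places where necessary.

x_2* = 8.2733

MU_x_1 ∝ 3·x_1^(-3), MU_x_2 ∝ x_2^(-3), so MRS = 3·(x_2/x_1)^(3) = p_1/p_2.
Solve for the ratio: x_2/x_1 = [(1/3)·p_1/p_2]^(1/3).
With the ratio pinned down, the budget gives x_1* = M/(p_1 + p_2·(x_2/x_1)) and x_2* = (x_2/x_1)·x_1*.
Numerically x_2/x_1 = 0.598733, so x_1* = 176/(6.6 + 10.25·0.598733) = 13.818 and x_2* = 0.598733·13.818 = 8.2733.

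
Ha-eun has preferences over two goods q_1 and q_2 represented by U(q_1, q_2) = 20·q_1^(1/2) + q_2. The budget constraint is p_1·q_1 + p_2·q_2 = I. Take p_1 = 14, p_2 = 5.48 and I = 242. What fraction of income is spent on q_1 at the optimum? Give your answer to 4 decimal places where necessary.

Plugging in: q_1* = (10·5.48/14)² = 15.3216, q_2* = 5.0177.
Expenditure on q_1: 14·15.3216 = 214.5029; share = 0.8864.

share on q_1 = 0.8864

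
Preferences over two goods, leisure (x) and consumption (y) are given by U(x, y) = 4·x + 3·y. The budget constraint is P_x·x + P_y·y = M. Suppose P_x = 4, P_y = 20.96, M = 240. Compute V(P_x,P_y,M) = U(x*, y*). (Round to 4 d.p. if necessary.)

Perfect substitutes: compare marginal utility per dollar. 4/P_x vs 3/P_y → 1 vs 0.1431.
x gives more utility per dollar, so spend all income on x: x* = M/P_x, y* = 0.
Numerically: x* = 60, y* = 0.
Utility at the optimum: U(60, 0) = 240.

V = 240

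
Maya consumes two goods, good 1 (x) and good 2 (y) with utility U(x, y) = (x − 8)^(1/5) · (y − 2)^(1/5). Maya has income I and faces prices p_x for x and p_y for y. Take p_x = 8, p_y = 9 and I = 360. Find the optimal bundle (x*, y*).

x* = 25.375, y* = 17.4444

After buying the subsistence bundle (8, 2), a share 0.5 of the remaining income goes to x: x* = 8 + 0.5·(I − 8p_x − 2p_y)/p_x.
Discretionary income = 360 − 8·8 − 2·9 = 278; x* = 8 + 0.5·278/8 = 25.375; y* = 2 + 0.5·278/9 = 17.4444.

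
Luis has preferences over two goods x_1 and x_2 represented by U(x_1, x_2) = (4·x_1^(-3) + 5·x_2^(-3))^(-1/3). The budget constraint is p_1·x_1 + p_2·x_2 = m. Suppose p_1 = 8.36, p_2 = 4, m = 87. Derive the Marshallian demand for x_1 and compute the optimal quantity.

x_1* = 6.4706

From the CES first-order condition, (4/5)·(x_2/x_1)^(4) = p_1/p_2.
Hence x_2/x_1 = ((5/4)·p_1/p_2)^(1/(4)), i.e. raised to the 0.25 power.
With the ratio pinned down, the budget gives x_1* = m/(p_1 + p_2·(x_2/x_1)) and x_2* = (x_2/x_1)·x_1*.
Numerically x_2/x_1 = 1.271347, so x_1* = 87/(8.36 + 4·1.271347) = 6.4706.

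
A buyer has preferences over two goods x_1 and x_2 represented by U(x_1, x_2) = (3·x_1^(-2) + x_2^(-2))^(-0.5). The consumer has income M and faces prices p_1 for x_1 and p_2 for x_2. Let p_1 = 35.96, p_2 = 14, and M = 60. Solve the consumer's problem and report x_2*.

x_2* = 1.1567

MU_x_1 ∝ 3·x_1^(-3), MU_x_2 ∝ x_2^(-3), so MRS = 3·(x_2/x_1)^(3) = p_1/p_2.
Hence x_2/x_1 = ((1/3)·p_1/p_2)^(1/(3)), i.e. raised to the 1/3 power.
Substitute x_2 = (x_2/x_1)·x_1 into the budget: x_1* = M/(p_1 + p_2·(x_2/x_1)).
Numerically x_2/x_1 = 0.949562, so x_1* = 60/(35.96 + 14·0.949562) = 1.2182 and x_2* = 0.949562·1.2182 = 1.1567.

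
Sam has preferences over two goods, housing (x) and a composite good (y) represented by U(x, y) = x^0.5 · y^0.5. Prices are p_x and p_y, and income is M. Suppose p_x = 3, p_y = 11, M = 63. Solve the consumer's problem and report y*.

The MRS is y/x. Set MRS = p_x/p_y.
So 0.5·p_y·y = 0.5·p_x·x; combined with the budget, a share 0.5 of income goes to x.
Demand: x*(p_x,p_y,M) = 0.5·M/p_x and y* = 0.5·M/p_y.
At p_x=3, p_y=11, M=63: y* = 0.5·63/11 = 2.8636.

y* = 2.8636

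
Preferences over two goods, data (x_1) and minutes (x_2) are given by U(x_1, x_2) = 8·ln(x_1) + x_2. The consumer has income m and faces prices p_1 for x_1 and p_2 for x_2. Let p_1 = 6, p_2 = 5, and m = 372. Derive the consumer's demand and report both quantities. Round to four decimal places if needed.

x_1* = 6.6667, x_2* = 66.4

Set MRS = p_1/p_2: (8/x_1)/1 = p_1/p_2.
So x_1*(p_1,p_2) = 8·p_2/p_1, independent of income; and x_2* = (m − 8·p_2)/p_2.
At the given prices: x_1* = 8·5/6 = 6.6667, and x_2* = 66.4.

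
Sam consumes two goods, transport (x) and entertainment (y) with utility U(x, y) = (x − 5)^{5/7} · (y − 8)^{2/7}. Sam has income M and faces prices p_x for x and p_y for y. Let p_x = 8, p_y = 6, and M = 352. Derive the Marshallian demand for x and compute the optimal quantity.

x* = 28.5714

Let x' = x−5, y' = y−8. MRS = (5/2)·y'/x' = p_x/p_y.
After buying the subsistence bundle (5, 8), a share 5/7 of the remaining income goes to x: x* = 5 + 5/7·(M − 5p_x − 8p_y)/p_x.
Discretionary income = 352 − 5·8 − 8·6 = 264; x* = 5 + 5/7·264/8 = 28.5714.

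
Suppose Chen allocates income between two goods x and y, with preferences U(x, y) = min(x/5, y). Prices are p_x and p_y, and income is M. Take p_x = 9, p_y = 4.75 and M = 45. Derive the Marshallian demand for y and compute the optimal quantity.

y* = 0.9045

With perfect complements, no substitution: consume in ratio x:y = 5:1.
Budget: p_x·x + p_y·(1/5)·x = M, so (5·p_x + p_y)·x = 5·M.
Demand: x*(p_x,p_y,M) = 5·M/(5·p_x + p_y), y* = M/(5·p_x + p_y).
Here 5·9 + 4.75 = 49.75, giving y* = 0.9045.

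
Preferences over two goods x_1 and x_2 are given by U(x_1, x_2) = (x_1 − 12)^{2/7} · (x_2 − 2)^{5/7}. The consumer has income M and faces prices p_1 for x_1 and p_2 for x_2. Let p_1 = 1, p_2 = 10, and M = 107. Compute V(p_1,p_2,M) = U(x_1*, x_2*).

V = 7.9607

This is Cobb-Douglas in (x_1−12, x_2−2): tangency gives 2/7·p_2·(x_2−2) = 5/7·p_1·(x_1−12).
After buying the subsistence bundle (12, 2), a share 2/7 of the remaining income goes to x_1: x_1* = 12 + 2/7·(M − 12p_1 − 2p_2)/p_1.
Discretionary income = 107 − 12·1 − 2·10 = 75; x_1* = 12 + 2/7·75/1 = 33.4286; x_2* = 2 + 5/7·75/10 = 7.3571.
Utility at the optimum: U(33.4286, 7.3571) = 7.9607.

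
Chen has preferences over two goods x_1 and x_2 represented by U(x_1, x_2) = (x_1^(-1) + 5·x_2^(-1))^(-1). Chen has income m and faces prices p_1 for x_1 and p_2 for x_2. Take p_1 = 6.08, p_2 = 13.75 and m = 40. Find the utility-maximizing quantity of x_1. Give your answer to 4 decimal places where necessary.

From the CES first-order condition, (1/5)·(x_2/x_1)^(2) = p_1/p_2.
Hence x_2/x_1 = (5·p_1/p_2)^(1/(2)), i.e. raised to the 0.5 power.
Substitute x_2 = (x_2/x_1)·x_1 into the budget: x_1* = m/(p_1 + p_2·(x_2/x_1)).
Numerically x_2/x_1 = 1.486913, so x_1* = 40/(6.08 + 13.75·1.486913) = 1.508.

x_1* = 1.508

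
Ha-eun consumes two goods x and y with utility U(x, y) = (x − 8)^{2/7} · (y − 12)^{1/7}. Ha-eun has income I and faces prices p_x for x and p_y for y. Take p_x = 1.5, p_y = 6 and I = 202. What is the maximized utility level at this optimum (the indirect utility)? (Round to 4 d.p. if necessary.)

Discretionary income = 202 − 8·1.5 − 12·6 = 118; x* = 8 + 2/3·118/1.5 = 60.4444; y* = 12 + 1/3·118/6 = 18.5556.
Utility at the optimum: U(60.4444, 18.5556) = 4.0551.

V = 4.0551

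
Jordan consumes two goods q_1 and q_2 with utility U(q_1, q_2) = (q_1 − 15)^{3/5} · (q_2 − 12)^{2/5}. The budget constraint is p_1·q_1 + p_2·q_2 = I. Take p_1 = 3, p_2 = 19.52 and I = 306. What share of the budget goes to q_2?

This is Cobb-Douglas in (q_1−15, q_2−12): tangency gives 0.6·p_2·(q_2−12) = 0.4·p_1·(q_1−15).
Substituting into the budget: q_1* = 15 + 0.6·(I − 15·p_1 − 12·p_2)/p_1, and q_2* = 12 + 0.4·(…)/p_2.
Discretionary income = 306 − 15·3 − 12·19.52 = 26.76; q_1* = 15 + 0.6·26.76/3 = 20.352; q_2* = 12 + 0.4·26.76/19.52 = 12.5484.
Expenditure on q_2: 19.52·12.5484 = 244.944; share = 0.8005.

share on q_2 = 0.8005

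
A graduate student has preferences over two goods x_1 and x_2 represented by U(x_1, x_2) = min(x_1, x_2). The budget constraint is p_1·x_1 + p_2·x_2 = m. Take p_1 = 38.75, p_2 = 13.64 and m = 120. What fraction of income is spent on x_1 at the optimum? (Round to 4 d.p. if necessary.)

share on x_1 = 0.7396

Leontief preferences: the optimum is at the kink where x_1/1 = x_2/1, i.e. x_2 = x_1.
Budget: p_1·x_1 + p_2·x_1 = m, so (p_1 + p_2)·x_1 = m.
Demand: x_1*(p_1,p_2,m) = m/(p_1 + p_2), x_2* = m/(p_1 + p_2).
Here 38.75 + 13.64 = 52.39, giving x_1* = 2.2905 and x_2* = 2.2905.
Expenditure on x_1: 38.75·2.2905 = 88.7574; share = 0.7396.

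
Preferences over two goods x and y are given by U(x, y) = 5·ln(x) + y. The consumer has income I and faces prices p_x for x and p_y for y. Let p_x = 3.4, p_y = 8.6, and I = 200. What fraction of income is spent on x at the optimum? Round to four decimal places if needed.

Set MRS = p_x/p_y: (5/x)/1 = p_x/p_y.
So x*(p_x,p_y) = 5·p_y/p_x, independent of income; and y* = (I − 5·p_y)/p_y.
At the given prices: x* = 5·8.6/3.4 = 12.6471, and y* = 18.2558.
Expenditure on x: 3.4·12.6471 = 43; share = 0.215.

share on x = 0.215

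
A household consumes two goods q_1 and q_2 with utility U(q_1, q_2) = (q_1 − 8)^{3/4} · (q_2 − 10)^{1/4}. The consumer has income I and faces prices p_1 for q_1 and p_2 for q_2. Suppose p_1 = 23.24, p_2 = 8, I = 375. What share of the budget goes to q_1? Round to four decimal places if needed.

share on q_1 = 0.7139

Substituting into the budget: q_1* = 8 + 0.75·(I − 8·p_1 − 10·p_2)/p_1, and q_2* = 10 + 0.25·(…)/p_2.
Discretionary income = 375 − 8·23.24 − 10·8 = 109.08; q_1* = 8 + 0.75·109.08/23.24 = 11.5202; q_2* = 10 + 0.25·109.08/8 = 13.4087.
Expenditure on q_1: 23.24·11.5202 = 267.73; share = 0.7139.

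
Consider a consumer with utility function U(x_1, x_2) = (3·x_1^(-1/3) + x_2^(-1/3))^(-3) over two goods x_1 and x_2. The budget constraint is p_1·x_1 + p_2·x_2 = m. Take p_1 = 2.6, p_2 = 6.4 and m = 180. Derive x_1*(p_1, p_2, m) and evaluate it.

Substitute x_2 = (x_2/x_1)·x_1 into the budget: x_1* = m/(p_1 + p_2·(x_2/x_1)).
Numerically x_2/x_1 = 0.223231, so x_1* = 180/(2.6 + 6.4·0.223231) = 44.6797.

x_1* = 44.6797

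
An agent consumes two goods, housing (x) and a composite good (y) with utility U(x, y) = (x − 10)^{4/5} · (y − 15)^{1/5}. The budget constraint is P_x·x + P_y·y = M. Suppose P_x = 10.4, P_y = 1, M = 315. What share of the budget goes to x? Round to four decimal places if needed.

share on x = 0.8279

Let x' = x−10, y' = y−15. MRS = 4·y'/x' = P_x/P_y.
Substituting into the budget: x* = 10 + 0.8·(M − 10·P_x − 15·P_y)/P_x, and y* = 15 + 0.2·(…)/P_y.
Discretionary income = 315 − 10·10.4 − 15·1 = 196; x* = 10 + 0.8·196/10.4 = 25.0769; y* = 15 + 0.2·196/1 = 54.2.
Expenditure on x: 10.4·25.0769 = 260.8; share = 0.8279.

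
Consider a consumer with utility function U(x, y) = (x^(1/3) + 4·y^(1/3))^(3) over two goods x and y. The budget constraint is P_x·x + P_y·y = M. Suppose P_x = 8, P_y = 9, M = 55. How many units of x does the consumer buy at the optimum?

MU_x ∝ x^(-2/3), MU_y ∝ 4·y^(-2/3), so MRS = (1/4)·(y/x)^(2/3) = P_x/P_y.
Solve for the ratio: y/x = [4·P_x/P_y]^(1.5).
Substitute y = (y/x)·x into the budget: x* = M/(P_x + P_y·(y/x)).
Numerically y/x = 6.70442, so x* = 55/(8 + 9·6.70442) = 0.8048.

x* = 0.8048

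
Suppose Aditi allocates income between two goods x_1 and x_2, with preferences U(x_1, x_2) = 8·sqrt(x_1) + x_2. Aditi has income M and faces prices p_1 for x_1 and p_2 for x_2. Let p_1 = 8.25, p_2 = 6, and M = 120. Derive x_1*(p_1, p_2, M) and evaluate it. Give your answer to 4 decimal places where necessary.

Utility is quasi-linear in x_2; the FOC for x_1 is 4/√x_1 = p_1/p_2.
Thus x_1* = (4·p_2/p_1)² — independent of M — with the rest of income spent on x_2.
Plugging in: x_1* = (4·6/8.25)² = 8.4628.

x_1* = 8.4628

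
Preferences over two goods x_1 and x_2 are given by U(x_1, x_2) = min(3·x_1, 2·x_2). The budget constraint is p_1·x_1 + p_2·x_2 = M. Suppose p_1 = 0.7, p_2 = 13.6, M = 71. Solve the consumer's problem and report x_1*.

x_1* = 3.3649

With perfect complements, no substitution: consume in ratio x_1:x_2 = 2:3.
Budget: p_1·x_1 + p_2·(3/2)·x_1 = M, so (2·p_1 + 3·p_2)·x_1 = 2·M.
Demand: x_1*(p_1,p_2,M) = 2·M/(2·p_1 + 3·p_2), x_2* = 3·M/(2·p_1 + 3·p_2).
Here 2·0.7 + 3·13.6 = 42.2, giving x_1* = 3.3649.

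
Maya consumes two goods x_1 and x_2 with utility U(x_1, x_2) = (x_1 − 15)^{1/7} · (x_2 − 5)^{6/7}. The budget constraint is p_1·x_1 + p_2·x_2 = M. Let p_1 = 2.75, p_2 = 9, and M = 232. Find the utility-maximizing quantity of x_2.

x_2* = 18.881

Let x_1' = x_1−15, x_2' = x_2−5. MRS = (1/6)·x_2'/x_1' = p_1/p_2.
Substituting into the budget: x_1* = 15 + 1/7·(M − 15·p_1 − 5·p_2)/p_1, and x_2* = 5 + 6/7·(…)/p_2.
Discretionary income = 232 − 15·2.75 − 5·9 = 145.75; x_2* = 5 + 6/7·145.75/9 = 18.881.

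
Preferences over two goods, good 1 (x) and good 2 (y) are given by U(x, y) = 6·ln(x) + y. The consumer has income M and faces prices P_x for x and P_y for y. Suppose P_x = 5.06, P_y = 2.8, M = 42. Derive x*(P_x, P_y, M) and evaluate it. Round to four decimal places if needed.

Set MRS = P_x/P_y: (6/x)/1 = P_x/P_y.
So x*(P_x,P_y) = 6·P_y/P_x, independent of income; and y* = (M − 6·P_y)/P_y.
At the given prices: x* = 6·2.8/5.06 = 3.3202.

x* = 3.3202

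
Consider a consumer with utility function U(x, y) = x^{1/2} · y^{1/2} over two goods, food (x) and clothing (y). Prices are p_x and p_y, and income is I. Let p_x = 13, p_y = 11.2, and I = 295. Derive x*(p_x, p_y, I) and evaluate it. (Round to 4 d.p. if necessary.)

MU_x/MU_y = (0.5·y)/(0.5·x); tangency sets this equal to p_x/p_y.
Rearranging, p_y·y = p_x·x. Substituting into the budget gives p_x·x·(1 + 1) = I.
Demand: x*(p_x,p_y,I) = 0.5·I/p_x and y* = 0.5·I/p_y.
At p_x=13, p_y=11.2, I=295: x* = 0.5·295/13 = 11.3462.

x* = 11.3462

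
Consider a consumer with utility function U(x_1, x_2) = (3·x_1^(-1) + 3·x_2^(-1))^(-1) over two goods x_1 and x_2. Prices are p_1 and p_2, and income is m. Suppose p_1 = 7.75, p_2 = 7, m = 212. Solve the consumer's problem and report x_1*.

x_1* = 14.0254

From the CES first-order condition, (x_2/x_1)^(2) = p_1/p_2.
Hence x_2/x_1 = (p_1/p_2)^(1/(2)), i.e. raised to the 0.5 power.
With the ratio pinned down, the budget gives x_1* = m/(p_1 + p_2·(x_2/x_1)) and x_2* = (x_2/x_1)·x_1*.
Numerically x_2/x_1 = 1.052209, so x_1* = 212/(7.75 + 7·1.052209) = 14.0254.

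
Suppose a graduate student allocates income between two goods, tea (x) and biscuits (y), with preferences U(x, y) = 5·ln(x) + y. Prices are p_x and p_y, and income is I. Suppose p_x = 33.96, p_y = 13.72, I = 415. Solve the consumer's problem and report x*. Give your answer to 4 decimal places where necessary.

x* = 2.02

Set MRS = p_x/p_y: (5/x)/1 = p_x/p_y.
So x*(p_x,p_y) = 5·p_y/p_x, independent of income; and y* = (I − 5·p_y)/p_y.
At the given prices: x* = 5·13.72/33.96 = 2.02.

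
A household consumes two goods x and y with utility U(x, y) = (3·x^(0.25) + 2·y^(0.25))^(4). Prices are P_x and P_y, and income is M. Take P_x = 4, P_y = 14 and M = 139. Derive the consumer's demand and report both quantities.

MRS = MU_x/MU_y = (3/2)·(y/x)^(0.75). Set equal to P_x/P_y.
Hence y/x = ((2/3)·P_x/P_y)^(1/(0.75)), i.e. raised to the 4/3 power.
With the ratio pinned down, the budget gives x* = M/(P_x + P_y·(y/x)) and y* = (y/x)·x*.
Numerically y/x = 0.109594, so x* = 139/(4 + 14·0.109594) = 25.116 and y* = 0.109594·25.116 = 2.7526.

x* = 25.116, y* = 2.7526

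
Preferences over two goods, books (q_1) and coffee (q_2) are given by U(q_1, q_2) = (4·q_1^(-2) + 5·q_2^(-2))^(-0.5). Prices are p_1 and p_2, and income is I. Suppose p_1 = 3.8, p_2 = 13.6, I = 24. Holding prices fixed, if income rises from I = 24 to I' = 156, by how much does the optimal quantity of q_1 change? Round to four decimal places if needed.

From the CES first-order condition, (4/5)·(q_2/q_1)^(3) = p_1/p_2.
Solve for the ratio: q_2/q_1 = [(5/4)·p_1/p_2]^(1/3).
With the ratio pinned down, the budget gives q_1* = I/(p_1 + p_2·(q_2/q_1)) and q_2* = (q_2/q_1)·q_1*.
Numerically q_2/q_1 = 0.704236, so q_1* = 24/(3.8 + 13.6·0.704236) = 1.794.
At I' = 156: q_1* = 11.6613. Change: 11.6613 − 1.794 = 9.8672.

Δq_1* = 9.8672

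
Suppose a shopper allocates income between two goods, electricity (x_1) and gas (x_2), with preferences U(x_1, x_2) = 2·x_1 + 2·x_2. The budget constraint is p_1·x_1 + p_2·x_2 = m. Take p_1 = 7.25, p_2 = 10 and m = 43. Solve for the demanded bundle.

Linear utility — the consumer picks whichever good has higher MU/price: 2/7.25 = 0.2759 vs 2/10 = 0.2.
x_1 gives more utility per dollar, so spend all income on x_1: x_1* = m/p_1, x_2* = 0.
Numerically: x_1* = 5.931, x_2* = 0.

x_1* = 5.931, x_2* = 0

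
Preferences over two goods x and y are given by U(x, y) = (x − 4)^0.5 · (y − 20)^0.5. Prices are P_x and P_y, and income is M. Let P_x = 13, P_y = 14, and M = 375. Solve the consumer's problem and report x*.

x* = 5.6538

MRS = (y−20)/(x−4). Tangency with P_x/P_y gives y−20 = (P_x/P_y)·(x−4).
Substituting into the budget: x* = 4 + 0.5·(M − 4·P_x − 20·P_y)/P_x, and y* = 20 + 0.5·(…)/P_y.
Discretionary income = 375 − 4·13 − 20·14 = 43; x* = 4 + 0.5·43/13 = 5.6538.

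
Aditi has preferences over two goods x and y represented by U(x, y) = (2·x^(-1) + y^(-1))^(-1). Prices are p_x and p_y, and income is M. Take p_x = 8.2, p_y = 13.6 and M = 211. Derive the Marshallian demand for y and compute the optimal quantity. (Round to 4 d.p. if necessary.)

MU_x ∝ 2·x^(-2), MU_y ∝ y^(-2), so MRS = 2·(y/x)^(2) = p_x/p_y.
Solve for the ratio: y/x = [(1/2)·p_x/p_y]^(0.5).
With the ratio pinned down, the budget gives x* = M/(p_x + p_y·(y/x)) and y* = (y/x)·x*.
Numerically y/x = 0.549063, so x* = 211/(8.2 + 13.6·0.549063) = 13.4676 and y* = 0.549063·13.4676 = 7.3946.

y* = 7.3946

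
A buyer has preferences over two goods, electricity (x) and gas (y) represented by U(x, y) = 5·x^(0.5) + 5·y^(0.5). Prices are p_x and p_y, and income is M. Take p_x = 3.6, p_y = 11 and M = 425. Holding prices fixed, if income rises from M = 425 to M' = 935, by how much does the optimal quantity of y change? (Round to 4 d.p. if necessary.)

MU_x ∝ 5·x^(-0.5), MU_y ∝ 5·y^(-0.5), so MRS = (y/x)^(0.5) = p_x/p_y.
Hence y/x = (p_x/p_y)^(1/(0.5)), i.e. raised to the 2 power.
With the ratio pinned down, the budget gives x* = M/(p_x + p_y·(y/x)) and y* = (y/x)·x*.
Numerically y/x = 0.107107, so x* = 425/(3.6 + 11·0.107107) = 88.946 and y* = 0.107107·88.946 = 9.5268.
At M' = 935: y* = 20.9589. Change: 20.9589 − 9.5268 = 11.4321.

Δy* = 11.4321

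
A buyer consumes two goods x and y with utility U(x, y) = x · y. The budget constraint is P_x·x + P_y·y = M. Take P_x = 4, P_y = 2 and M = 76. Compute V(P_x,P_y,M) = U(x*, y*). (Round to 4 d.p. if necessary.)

V = 180.5

MU_x/MU_y = (y)/(x); tangency sets this equal to P_x/P_y.
Rearranging, P_y·y = P_x·x. Substituting into the budget gives P_x·x·(1 + 1) = M.
Demand: x*(P_x,P_y,M) = 0.5·M/P_x and y* = 0.5·M/P_y.
At P_x=4, P_y=2, M=76: x* = 0.5·76/4 = 9.5, y* = 19.
Utility at the optimum: U(9.5, 19) = 180.5.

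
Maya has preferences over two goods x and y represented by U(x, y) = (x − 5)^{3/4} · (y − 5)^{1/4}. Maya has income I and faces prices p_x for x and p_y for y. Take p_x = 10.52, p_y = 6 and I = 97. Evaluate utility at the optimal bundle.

V = 0.8976

This is Cobb-Douglas in (x−5, y−5): tangency gives 0.75·p_y·(y−5) = 0.25·p_x·(x−5).
Substituting into the budget: x* = 5 + 0.75·(I − 5·p_x − 5·p_y)/p_x, and y* = 5 + 0.25·(…)/p_y.
Discretionary income = 97 − 5·10.52 − 5·6 = 14.4; x* = 5 + 0.75·14.4/10.52 = 6.0266; y* = 5 + 0.25·14.4/6 = 5.6.
Utility at the optimum: U(6.0266, 5.6) = 0.8976.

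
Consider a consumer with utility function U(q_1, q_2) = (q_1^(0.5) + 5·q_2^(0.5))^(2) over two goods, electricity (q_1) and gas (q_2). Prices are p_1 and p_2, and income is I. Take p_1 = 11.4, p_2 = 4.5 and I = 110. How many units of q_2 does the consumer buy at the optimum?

MRS = MU_q_1/MU_q_2 = (1/5)·(q_2/q_1)^(0.5). Set equal to p_1/p_2.
Hence q_2/q_1 = (5·p_1/p_2)^(1/(0.5)), i.e. raised to the 2 power.
With the ratio pinned down, the budget gives q_1* = I/(p_1 + p_2·(q_2/q_1)) and q_2* = (q_2/q_1)·q_1*.
Numerically q_2/q_1 = 160.444444, so q_1* = 110/(11.4 + 4.5·160.444444) = 0.15 and q_2* = 160.444444·0.15 = 24.0645.

q_2* = 24.0645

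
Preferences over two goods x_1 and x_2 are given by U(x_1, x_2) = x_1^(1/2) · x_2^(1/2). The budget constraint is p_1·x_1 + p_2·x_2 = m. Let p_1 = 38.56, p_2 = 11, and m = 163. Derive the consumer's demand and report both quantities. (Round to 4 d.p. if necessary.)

x_1* = 2.1136, x_2* = 7.4091

MU_x_1/MU_x_2 = (0.5·x_2)/(0.5·x_1); tangency sets this equal to p_1/p_2.
So 0.5·p_2·x_2 = 0.5·p_1·x_1; combined with the budget, a share 0.5 of income goes to x_1.
Demand: x_1*(p_1,p_2,m) = 0.5·m/p_1 and x_2* = 0.5·m/p_2.
At p_1=38.56, p_2=11, m=163: x_1* = 0.5·163/38.56 = 2.1136, x_2* = 7.4091.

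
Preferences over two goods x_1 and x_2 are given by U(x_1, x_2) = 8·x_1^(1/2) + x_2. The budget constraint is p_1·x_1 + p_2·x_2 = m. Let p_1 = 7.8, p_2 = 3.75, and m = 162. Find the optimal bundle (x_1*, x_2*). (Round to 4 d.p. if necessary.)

Plugging in: x_1* = (4·3.75/7.8)² = 3.6982, x_2* = 35.5077.

x_1* = 3.6982, x_2* = 35.5077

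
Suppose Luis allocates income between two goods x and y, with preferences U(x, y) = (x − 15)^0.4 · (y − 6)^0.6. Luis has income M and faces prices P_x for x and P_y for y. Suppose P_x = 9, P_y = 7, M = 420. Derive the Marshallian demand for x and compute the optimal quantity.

x* = 25.8

This is Cobb-Douglas in (x−15, y−6): tangency gives 0.4·P_y·(y−6) = 0.6·P_x·(x−15).
Substituting into the budget: x* = 15 + 0.4·(M − 15·P_x − 6·P_y)/P_x, and y* = 6 + 0.6·(…)/P_y.
Discretionary income = 420 − 15·9 − 6·7 = 243; x* = 15 + 0.4·243/9 = 25.8.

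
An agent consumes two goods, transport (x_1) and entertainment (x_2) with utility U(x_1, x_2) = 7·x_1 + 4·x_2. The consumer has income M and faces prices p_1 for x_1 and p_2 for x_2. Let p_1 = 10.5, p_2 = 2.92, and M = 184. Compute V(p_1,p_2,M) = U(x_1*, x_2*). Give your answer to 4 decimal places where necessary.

V = 252.0548

x_2 gives more utility per dollar, so spend all income on x_2: x_2* = M/p_2, x_1* = 0.
Numerically: x_1* = 0, x_2* = 63.0137.
Utility at the optimum: U(0, 63.0137) = 252.0548.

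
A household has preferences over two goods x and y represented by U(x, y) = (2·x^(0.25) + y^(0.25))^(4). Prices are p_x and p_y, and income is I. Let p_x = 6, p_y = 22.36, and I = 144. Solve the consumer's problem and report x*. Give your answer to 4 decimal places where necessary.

x* = 19.1088

MU_x ∝ 2·x^(-0.75), MU_y ∝ y^(-0.75), so MRS = 2·(y/x)^(0.75) = p_x/p_y.
Solve for the ratio: y/x = [(1/2)·p_x/p_y]^(4/3).
With the ratio pinned down, the budget gives x* = I/(p_x + p_y·(y/x)) and y* = (y/x)·x*.
Numerically y/x = 0.068686, so x* = 144/(6 + 22.36·0.068686) = 19.1088.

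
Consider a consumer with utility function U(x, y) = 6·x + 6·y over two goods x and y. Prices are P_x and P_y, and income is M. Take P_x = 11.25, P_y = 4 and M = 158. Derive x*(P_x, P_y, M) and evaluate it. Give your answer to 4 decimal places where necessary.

y gives more utility per dollar, so spend all income on y: y* = M/P_y, x* = 0.
Numerically: x* = 0, y* = 39.5.

x* = 0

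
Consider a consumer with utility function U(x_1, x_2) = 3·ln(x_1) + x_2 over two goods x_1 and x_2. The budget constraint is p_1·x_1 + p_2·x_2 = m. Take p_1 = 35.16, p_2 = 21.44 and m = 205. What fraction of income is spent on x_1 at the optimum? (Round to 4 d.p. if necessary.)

share on x_1 = 0.3138

So x_1*(p_1,p_2) = 3·p_2/p_1, independent of income; and x_2* = (m − 3·p_2)/p_2.
At the given prices: x_1* = 3·21.44/35.16 = 1.8294, and x_2* = 6.5616.
Expenditure on x_1: 35.16·1.8294 = 64.32; share = 0.3138.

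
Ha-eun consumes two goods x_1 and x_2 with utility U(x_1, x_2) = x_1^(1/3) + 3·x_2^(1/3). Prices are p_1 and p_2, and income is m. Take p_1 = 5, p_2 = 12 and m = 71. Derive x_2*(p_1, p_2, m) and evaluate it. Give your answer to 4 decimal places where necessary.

MRS = MU_x_1/MU_x_2 = (1/3)·(x_2/x_1)^(2/3). Set equal to p_1/p_2.
Solve for the ratio: x_2/x_1 = [3·p_1/p_2]^(1.5).
With the ratio pinned down, the budget gives x_1* = m/(p_1 + p_2·(x_2/x_1)) and x_2* = (x_2/x_1)·x_1*.
Numerically x_2/x_1 = 1.397542, so x_1* = 71/(5 + 12·1.397542) = 3.2613 and x_2* = 1.397542·3.2613 = 4.5578.

x_2* = 4.5578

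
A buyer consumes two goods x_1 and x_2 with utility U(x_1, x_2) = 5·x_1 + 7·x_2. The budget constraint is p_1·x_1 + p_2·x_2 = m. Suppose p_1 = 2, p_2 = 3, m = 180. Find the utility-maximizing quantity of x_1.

x_1* = 90

Linear utility — the consumer picks whichever good has higher MU/price: 5/2 = 2.5 vs 7/3 = 2.3333.
x_1 gives more utility per dollar, so spend all income on x_1: x_1* = m/p_1, x_2* = 0.
Numerically: x_1* = 90, x_2* = 0.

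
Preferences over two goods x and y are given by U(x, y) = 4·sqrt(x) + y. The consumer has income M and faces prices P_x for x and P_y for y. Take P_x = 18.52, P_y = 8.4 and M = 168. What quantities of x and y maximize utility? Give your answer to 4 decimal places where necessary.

Set MRS = P_x/P_y: 2·x^(−1/2) = P_x/P_y.
Solve: √x = 2·P_y/P_x, so x*(P_x,P_y) = (2·P_y/P_x)², and y* = (M − P_x·x*)/P_y.
Plugging in: x* = (2·8.4/18.52)² = 0.8229, y* = 18.1857.

x* = 0.8229, y* = 18.1857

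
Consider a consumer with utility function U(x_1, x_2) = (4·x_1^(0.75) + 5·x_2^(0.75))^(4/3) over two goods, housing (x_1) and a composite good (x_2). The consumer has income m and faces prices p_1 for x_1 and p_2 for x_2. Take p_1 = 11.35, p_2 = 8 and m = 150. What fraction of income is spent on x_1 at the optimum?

share on x_1 = 0.1254

With the ratio pinned down, the budget gives x_1* = m/(p_1 + p_2·(x_2/x_1)) and x_2* = (x_2/x_1)·x_1*.
Numerically x_2/x_1 = 9.891532, so x_1* = 150/(11.35 + 8·9.891532) = 1.6578 and x_2* = 9.891532·1.6578 = 16.398.
Expenditure on x_1: 11.35·1.6578 = 18.8158; share = 0.1254.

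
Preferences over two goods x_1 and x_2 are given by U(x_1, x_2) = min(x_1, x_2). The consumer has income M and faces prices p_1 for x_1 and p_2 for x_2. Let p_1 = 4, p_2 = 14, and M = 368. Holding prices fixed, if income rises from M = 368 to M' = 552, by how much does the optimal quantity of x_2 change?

Leontief preferences: the optimum is at the kink where x_1/1 = x_2/1, i.e. x_2 = x_1.
Budget: p_1·x_1 + p_2·x_1 = M, so (p_1 + p_2)·x_1 = M.
Demand: x_1*(p_1,p_2,M) = M/(p_1 + p_2), x_2* = M/(p_1 + p_2).
Here 4 + 14 = 18, giving x_2* = 20.4444.
At M' = 552: x_2* = 30.6667. Change: 30.6667 − 20.4444 = 10.2222.

Δx_2* = 10.2222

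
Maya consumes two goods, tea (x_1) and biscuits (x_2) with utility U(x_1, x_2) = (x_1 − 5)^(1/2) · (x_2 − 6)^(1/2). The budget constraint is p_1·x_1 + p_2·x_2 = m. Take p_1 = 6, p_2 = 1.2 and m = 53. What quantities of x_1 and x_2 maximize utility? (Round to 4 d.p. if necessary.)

x_1* = 6.3167, x_2* = 12.5833

MRS = (x_2−6)/(x_1−5). Tangency with p_1/p_2 gives x_2−6 = (p_1/p_2)·(x_1−5).
After buying the subsistence bundle (5, 6), a share 0.5 of the remaining income goes to x_1: x_1* = 5 + 0.5·(m − 5p_1 − 6p_2)/p_1.
Discretionary income = 53 − 5·6 − 6·1.2 = 15.8; x_1* = 5 + 0.5·15.8/6 = 6.3167; x_2* = 6 + 0.5·15.8/1.2 = 12.5833.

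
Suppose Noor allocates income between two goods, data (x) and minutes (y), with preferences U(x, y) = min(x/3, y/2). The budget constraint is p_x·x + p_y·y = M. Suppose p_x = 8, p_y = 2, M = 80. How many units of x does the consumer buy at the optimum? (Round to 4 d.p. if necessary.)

Demand: x*(p_x,p_y,M) = 3·M/(3·p_x + 2·p_y), y* = 2·M/(3·p_x + 2·p_y).
Here 3·8 + 2·2 = 28, giving x* = 8.5714.

x* = 8.5714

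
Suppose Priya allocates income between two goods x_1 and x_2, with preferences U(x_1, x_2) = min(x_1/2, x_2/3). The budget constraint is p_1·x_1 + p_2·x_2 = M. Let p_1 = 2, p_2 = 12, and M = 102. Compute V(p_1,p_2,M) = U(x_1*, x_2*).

V = 2.55

With perfect complements, no substitution: consume in ratio x_1:x_2 = 2:3.
Budget: p_1·x_1 + p_2·(3/2)·x_1 = M, so (2·p_1 + 3·p_2)·x_1 = 2·M.
Demand: x_1*(p_1,p_2,M) = 2·M/(2·p_1 + 3·p_2), x_2* = 3·M/(2·p_1 + 3·p_2).
Here 2·2 + 3·12 = 40, giving x_1* = 5.1 and x_2* = 7.65.
Utility at the optimum: U(5.1, 7.65) = 2.55.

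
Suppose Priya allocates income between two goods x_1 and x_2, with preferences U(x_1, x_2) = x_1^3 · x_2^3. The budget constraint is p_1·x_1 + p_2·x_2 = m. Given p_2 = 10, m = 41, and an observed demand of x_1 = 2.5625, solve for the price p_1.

p_1 = 8

Tangency: MRS = x_2/x_1 = p_1/p_2.
So 3·p_2·x_2 = 3·p_1·x_1; combined with the budget, a share 0.5 of income goes to x_1.
Demand: x_1*(p_1,p_2,m) = 0.5·m/p_1 and x_2* = 0.5·m/p_2.
Set x_1* = 2.5625 in the demand function and solve for p_1: p_1 = 8.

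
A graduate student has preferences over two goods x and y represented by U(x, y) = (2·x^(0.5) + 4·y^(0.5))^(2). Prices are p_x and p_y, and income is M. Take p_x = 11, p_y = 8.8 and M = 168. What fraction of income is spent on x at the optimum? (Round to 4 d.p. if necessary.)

share on x = 0.1667

From the CES first-order condition, (1/2)·(y/x)^(0.5) = p_x/p_y.
Solve for the ratio: y/x = [2·p_x/p_y]^(2).
Substitute y = (y/x)·x into the budget: x* = M/(p_x + p_y·(y/x)).
Numerically y/x = 6.25, so x* = 168/(11 + 8.8·6.25) = 2.5455 and y* = 6.25·2.5455 = 15.9091.
Expenditure on x: 11·2.5455 = 28; share = 0.1667.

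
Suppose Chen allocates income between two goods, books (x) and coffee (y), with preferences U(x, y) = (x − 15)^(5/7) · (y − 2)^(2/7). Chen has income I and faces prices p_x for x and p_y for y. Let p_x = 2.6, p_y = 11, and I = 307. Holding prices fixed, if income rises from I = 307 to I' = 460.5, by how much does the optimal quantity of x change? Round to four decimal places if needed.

Let x' = x−15, y' = y−2. MRS = (5/2)·y'/x' = p_x/p_y.
Substituting into the budget: x* = 15 + 5/7·(I − 15·p_x − 2·p_y)/p_x, and y* = 2 + 2/7·(…)/p_y.
Discretionary income = 307 − 15·2.6 − 2·11 = 246; x* = 15 + 5/7·246/2.6 = 82.5824.
At I' = 460.5: x* = 124.7527. Change: 124.7527 − 82.5824 = 42.1703.

Δx* = 42.1703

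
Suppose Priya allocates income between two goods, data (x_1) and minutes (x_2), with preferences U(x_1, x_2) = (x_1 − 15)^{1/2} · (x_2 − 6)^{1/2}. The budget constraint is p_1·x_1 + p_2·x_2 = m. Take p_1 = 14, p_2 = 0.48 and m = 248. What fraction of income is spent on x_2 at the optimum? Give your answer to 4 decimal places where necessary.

share on x_2 = 0.0824

Substituting into the budget: x_1* = 15 + 0.5·(m − 15·p_1 − 6·p_2)/p_1, and x_2* = 6 + 0.5·(…)/p_2.
Discretionary income = 248 − 15·14 − 6·0.48 = 35.12; x_1* = 15 + 0.5·35.12/14 = 16.2543; x_2* = 6 + 0.5·35.12/0.48 = 42.5833.
Expenditure on x_2: 0.48·42.5833 = 20.44; share = 0.0824.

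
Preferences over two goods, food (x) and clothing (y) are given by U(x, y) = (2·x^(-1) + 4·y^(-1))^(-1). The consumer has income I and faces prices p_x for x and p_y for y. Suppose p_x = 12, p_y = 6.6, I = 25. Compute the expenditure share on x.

share on x = 0.4881

From the CES first-order condition, (1/2)·(y/x)^(2) = p_x/p_y.
Solve for the ratio: y/x = [2·p_x/p_y]^(0.5).
Substitute y = (y/x)·x into the budget: x* = I/(p_x + p_y·(y/x)).
Numerically y/x = 1.906925, so x* = 25/(12 + 6.6·1.906925) = 1.0169 and y* = 1.906925·1.0169 = 1.9391.
Expenditure on x: 12·1.0169 = 12.2022; share = 0.4881.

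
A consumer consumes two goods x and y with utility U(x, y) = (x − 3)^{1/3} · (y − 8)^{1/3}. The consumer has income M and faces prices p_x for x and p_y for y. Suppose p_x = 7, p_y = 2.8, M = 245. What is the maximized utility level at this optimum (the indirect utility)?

This is Cobb-Douglas in (x−3, y−8): tangency gives 1/3·p_y·(y−8) = 1/3·p_x·(x−3).
Substituting into the budget: x* = 3 + 0.5·(M − 3·p_x − 8·p_y)/p_x, and y* = 8 + 0.5·(…)/p_y.
Discretionary income = 245 − 3·7 − 8·2.8 = 201.6; x* = 3 + 0.5·201.6/7 = 17.4; y* = 8 + 0.5·201.6/2.8 = 44.
Utility at the optimum: U(17.4, 44) = 8.0332.

V = 8.0332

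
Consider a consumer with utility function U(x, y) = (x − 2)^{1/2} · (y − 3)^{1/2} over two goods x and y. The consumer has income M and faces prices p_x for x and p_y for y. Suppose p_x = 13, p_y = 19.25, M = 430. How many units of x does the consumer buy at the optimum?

x* = 15.3173

MRS = (y−3)/(x−2). Tangency with p_x/p_y gives y−3 = (p_x/p_y)·(x−2).
After buying the subsistence bundle (2, 3), a share 0.5 of the remaining income goes to x: x* = 2 + 0.5·(M − 2p_x − 3p_y)/p_x.
Discretionary income = 430 − 2·13 − 3·19.25 = 346.25; x* = 2 + 0.5·346.25/13 = 15.3173.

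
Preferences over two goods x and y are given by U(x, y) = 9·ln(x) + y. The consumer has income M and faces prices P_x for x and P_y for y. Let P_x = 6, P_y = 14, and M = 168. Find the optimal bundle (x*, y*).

So x*(P_x,P_y) = 9·P_y/P_x, independent of income; and y* = (M − 9·P_y)/P_y.
At the given prices: x* = 9·14/6 = 21, and y* = 3.

x* = 21, y* = 3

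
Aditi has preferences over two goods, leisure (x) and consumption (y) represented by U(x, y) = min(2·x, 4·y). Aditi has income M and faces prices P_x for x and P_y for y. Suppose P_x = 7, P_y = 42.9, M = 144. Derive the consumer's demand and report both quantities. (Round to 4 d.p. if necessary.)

With perfect complements, no substitution: consume in ratio x:y = 4:2.
Budget: P_x·x + P_y·(1/2)·x = M, so (4·P_x + 2·P_y)·x = 4·M.
Demand: x*(P_x,P_y,M) = 4·M/(4·P_x + 2·P_y), y* = 2·M/(4·P_x + 2·P_y).
Here 4·7 + 2·42.9 = 113.8, giving x* = 5.0615 and y* = 2.5308.

x* = 5.0615, y* = 2.5308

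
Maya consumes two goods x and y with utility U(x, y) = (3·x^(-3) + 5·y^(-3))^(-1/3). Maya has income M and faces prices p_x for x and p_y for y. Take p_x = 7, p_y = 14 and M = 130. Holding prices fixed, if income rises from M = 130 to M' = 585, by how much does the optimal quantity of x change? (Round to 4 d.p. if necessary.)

Δx* = 22.33

MU_x ∝ 3·x^(-4), MU_y ∝ 5·y^(-4), so MRS = (3/5)·(y/x)^(4) = p_x/p_y.
Solve for the ratio: y/x = [(5/3)·p_x/p_y]^(0.25).
With the ratio pinned down, the budget gives x* = M/(p_x + p_y·(y/x)) and y* = (y/x)·x*.
Numerically y/x = 0.955443, so x* = 130/(7 + 14·0.955443) = 6.38.
At M' = 585: x* = 28.71. Change: 28.71 − 6.38 = 22.33.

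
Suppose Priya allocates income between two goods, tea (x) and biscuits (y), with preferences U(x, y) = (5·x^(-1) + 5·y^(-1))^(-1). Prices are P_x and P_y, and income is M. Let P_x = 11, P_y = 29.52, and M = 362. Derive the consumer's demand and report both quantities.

x* = 12.4742, y* = 7.6146

Numerically y/x = 0.610433, so x* = 362/(11 + 29.52·0.610433) = 12.4742 and y* = 0.610433·12.4742 = 7.6146.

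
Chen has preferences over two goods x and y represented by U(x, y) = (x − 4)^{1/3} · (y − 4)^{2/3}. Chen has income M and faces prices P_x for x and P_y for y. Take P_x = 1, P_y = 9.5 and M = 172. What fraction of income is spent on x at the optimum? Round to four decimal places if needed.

MRS = (1/2)·(y−4)/(x−4). Tangency with P_x/P_y gives y−4 = 2·(P_x/P_y)·(x−4).
Substituting into the budget: x* = 4 + 1/3·(M − 4·P_x − 4·P_y)/P_x, and y* = 4 + 2/3·(…)/P_y.
Discretionary income = 172 − 4·1 − 4·9.5 = 130; x* = 4 + 1/3·130/1 = 47.3333; y* = 4 + 2/3·130/9.5 = 13.1228.
Expenditure on x: 1·47.3333 = 47.3333; share = 0.2752.

share on x = 0.2752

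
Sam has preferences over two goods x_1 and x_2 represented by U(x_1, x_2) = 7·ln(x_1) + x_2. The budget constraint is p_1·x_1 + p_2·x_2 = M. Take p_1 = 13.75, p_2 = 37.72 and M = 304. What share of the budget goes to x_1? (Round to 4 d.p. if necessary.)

share on x_1 = 0.8686

So x_1*(p_1,p_2) = 7·p_2/p_1, independent of income; and x_2* = (M − 7·p_2)/p_2.
At the given prices: x_1* = 7·37.72/13.75 = 19.2029, and x_2* = 1.0594.
Expenditure on x_1: 13.75·19.2029 = 264.04; share = 0.8686.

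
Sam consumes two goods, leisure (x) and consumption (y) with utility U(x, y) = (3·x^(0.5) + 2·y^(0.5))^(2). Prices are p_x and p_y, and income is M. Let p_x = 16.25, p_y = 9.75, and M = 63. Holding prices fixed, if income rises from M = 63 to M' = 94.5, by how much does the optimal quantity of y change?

MRS = MU_x/MU_y = (3/2)·(y/x)^(0.5). Set equal to p_x/p_y.
Hence y/x = ((2/3)·p_x/p_y)^(1/(0.5)), i.e. raised to the 2 power.
With the ratio pinned down, the budget gives x* = M/(p_x + p_y·(y/x)) and y* = (y/x)·x*.
Numerically y/x = 1.234568, so x* = 63/(16.25 + 9.75·1.234568) = 2.2272 and y* = 1.234568·2.2272 = 2.7496.
At M' = 94.5: y* = 4.1244. Change: 4.1244 − 2.7496 = 1.3748.

Δy* = 1.3748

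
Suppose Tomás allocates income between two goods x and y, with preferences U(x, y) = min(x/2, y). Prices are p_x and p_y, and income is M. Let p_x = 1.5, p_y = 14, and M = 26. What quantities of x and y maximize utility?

With perfect complements, no substitution: consume in ratio x:y = 2:1.
Budget: p_x·x + p_y·(1/2)·x = M, so (2·p_x + p_y)·x = 2·M.
Demand: x*(p_x,p_y,M) = 2·M/(2·p_x + p_y), y* = M/(2·p_x + p_y).
Here 2·1.5 + 14 = 17, giving x* = 3.0588 and y* = 1.5294.

x* = 3.0588, y* = 1.5294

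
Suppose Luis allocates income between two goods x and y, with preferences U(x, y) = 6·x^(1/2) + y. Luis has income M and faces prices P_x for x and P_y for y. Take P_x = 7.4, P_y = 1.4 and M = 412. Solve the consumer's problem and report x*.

x* = 0.3221

Set MRS = P_x/P_y: 3·x^(−1/2) = P_x/P_y.
Thus x* = (3·P_y/P_x)² — independent of M — with the rest of income spent on y.
Plugging in: x* = (3·1.4/7.4)² = 0.3221.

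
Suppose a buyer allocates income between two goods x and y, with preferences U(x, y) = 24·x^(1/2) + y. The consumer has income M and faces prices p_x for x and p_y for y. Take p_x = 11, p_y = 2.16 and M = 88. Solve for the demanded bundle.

x* = 5.5524, y* = 12.4644

Set MRS = p_x/p_y: 12·x^(−1/2) = p_x/p_y.
Thus x* = (12·p_y/p_x)² — independent of M — with the rest of income spent on y.
Plugging in: x* = (12·2.16/11)² = 5.5524, y* = 12.4644.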